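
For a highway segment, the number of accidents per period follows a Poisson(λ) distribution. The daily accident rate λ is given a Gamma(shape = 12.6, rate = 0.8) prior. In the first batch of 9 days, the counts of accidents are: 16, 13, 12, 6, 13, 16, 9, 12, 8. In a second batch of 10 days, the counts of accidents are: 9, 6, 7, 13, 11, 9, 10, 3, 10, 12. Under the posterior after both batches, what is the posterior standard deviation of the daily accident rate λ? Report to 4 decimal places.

0.7277

With a Gamma(shape α, rate β) prior, the Poisson likelihood is conjugate: the posterior is Gamma(α + ΣXᵢ, β + n).
Batch 1: sum of counts S = 105 over n = 9 days.
After batch 1: Gamma(α+S, β+n) = Gamma(12.6+105, 0.8+9) = Gamma(117.6, 9.8).
Batch 2: sum of counts S = 90 over n = 10 days.
After batch 2: Gamma(α+S, β+n) = Gamma(117.6+90, 9.8+10) = Gamma(207.6, 19.8).
SD = √α/β = √207.6/19.8 = 0.7277.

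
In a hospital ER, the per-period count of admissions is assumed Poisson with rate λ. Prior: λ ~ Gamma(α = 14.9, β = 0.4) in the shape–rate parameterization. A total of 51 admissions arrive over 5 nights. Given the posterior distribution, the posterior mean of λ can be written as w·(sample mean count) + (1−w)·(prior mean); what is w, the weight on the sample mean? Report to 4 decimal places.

0.9259

With a Gamma(shape α, rate β) prior, the Poisson likelihood is conjugate: the posterior is Gamma(α + ΣXᵢ, β + n).
Posterior mean = (α₀+S)/(β₀+n) = [n/(β₀+n)]·(S/n) + [β₀/(β₀+n)]·(α₀/β₀), so only n and β₀ enter the weight.
Weight on data w = n/(β₀+n) = 5/(0.4+5) = 5/5.4 = 0.9259.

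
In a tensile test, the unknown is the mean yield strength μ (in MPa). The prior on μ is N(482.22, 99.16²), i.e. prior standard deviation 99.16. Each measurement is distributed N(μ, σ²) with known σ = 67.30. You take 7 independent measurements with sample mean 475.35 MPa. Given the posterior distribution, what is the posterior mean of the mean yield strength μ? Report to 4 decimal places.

For Normal data with known variance σ², a Normal(μ₀, σ₀²) prior on μ is conjugate. Posterior precision = 1/σ₀² + n/σ²; posterior mean is the precision-weighted average of μ₀ and x̄.
n·x̄ = 7·475.35 = 3327.45.
σ₀² = 99.16² = 9832.7056, σ² = 67.30² = 4529.29; σ² + n·σ₀² = 4529.29 + 7·9832.7056 = 73358.2292.
Posterior mean = (μ₀/σ₀² + n·x̄/σ²)/(1/σ₀² + n/σ²) = (σ²·μ₀ + σ₀²·n·x̄)/(σ² + n·σ₀²) = (4529.29·482.22 + 9832.7056·3327.45)/73358.2292 = 34901950.47252/73358.2292 = 475.7742.

475.7742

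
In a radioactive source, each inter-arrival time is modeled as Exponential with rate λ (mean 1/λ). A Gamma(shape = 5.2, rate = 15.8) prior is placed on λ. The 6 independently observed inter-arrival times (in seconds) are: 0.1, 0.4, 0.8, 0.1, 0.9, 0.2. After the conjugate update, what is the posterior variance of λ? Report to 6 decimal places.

0.033444

With a Gamma(shape α, rate β) prior on the exponential rate λ, the posterior after n observations with total T = Σxᵢ is Gamma(α+n, β+T).
Sum of observations T = 2.5 seconds; n = 6.
Posterior: Gamma(5.2+6, 15.8+2.5) = Gamma(11.2, 18.3).
Var = α/β² = 0.033444.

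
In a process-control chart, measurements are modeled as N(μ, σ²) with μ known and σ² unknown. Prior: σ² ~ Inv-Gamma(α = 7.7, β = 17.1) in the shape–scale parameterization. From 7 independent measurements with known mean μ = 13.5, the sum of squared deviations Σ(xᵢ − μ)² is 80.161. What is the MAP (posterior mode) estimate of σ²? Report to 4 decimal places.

4.6869

With known mean μ and an Inverse-Gamma(α, β) prior on σ², the Normal likelihood is conjugate: posterior is Inv-Gamma(α + n/2, β + Σ(xᵢ−μ)²/2).
Posterior: Inv-Gamma(7.7 + 7/2, 17.1 + 80.161/2) = Inv-Gamma(11.20, 57.1805).
Mode = β/(α+1) = 57.1805/12.20 = 4.6869.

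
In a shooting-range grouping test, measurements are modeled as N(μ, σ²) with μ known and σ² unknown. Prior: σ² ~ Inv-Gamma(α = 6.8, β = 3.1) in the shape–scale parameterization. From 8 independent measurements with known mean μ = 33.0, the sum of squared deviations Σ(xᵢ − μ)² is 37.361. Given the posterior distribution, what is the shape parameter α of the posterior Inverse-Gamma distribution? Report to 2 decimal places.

10.80

With known mean μ and an Inverse-Gamma(α, β) prior on σ², the Normal likelihood is conjugate: posterior is Inv-Gamma(α + n/2, β + Σ(xᵢ−μ)²/2).
Posterior: Inv-Gamma(6.8 + 8/2, 3.1 + 37.361/2) = Inv-Gamma(10.80, 21.7805).
Posterior α = 10.80.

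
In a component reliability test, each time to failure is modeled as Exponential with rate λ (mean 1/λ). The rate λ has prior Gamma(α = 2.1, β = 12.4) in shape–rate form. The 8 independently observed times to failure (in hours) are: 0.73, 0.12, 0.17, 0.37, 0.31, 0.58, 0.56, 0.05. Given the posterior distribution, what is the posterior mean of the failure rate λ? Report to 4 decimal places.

0.6606

With a Gamma(shape α, rate β) prior on the exponential rate λ, the posterior after n observations with total T = Σxᵢ is Gamma(α+n, β+T).
Sum of observations T = 2.89 hours; n = 8.
Posterior: Gamma(2.1+8, 12.4+2.89) = Gamma(10.1, 15.29).
Posterior mean of λ = α/β = 10.1/15.29 = 0.6606.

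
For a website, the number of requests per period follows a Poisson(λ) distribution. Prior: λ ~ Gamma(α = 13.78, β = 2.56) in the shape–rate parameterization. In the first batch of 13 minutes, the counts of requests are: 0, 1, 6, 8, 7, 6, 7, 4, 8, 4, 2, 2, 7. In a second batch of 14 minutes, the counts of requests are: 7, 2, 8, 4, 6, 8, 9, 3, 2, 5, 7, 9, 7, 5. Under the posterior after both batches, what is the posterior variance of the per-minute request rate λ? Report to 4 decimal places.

0.1806

With a Gamma(shape α, rate β) prior, the Poisson likelihood is conjugate: the posterior is Gamma(α + ΣXᵢ, β + n).
Batch 1: sum of counts S = 62 over n = 13 minutes.
After batch 1: Gamma(α+S, β+n) = Gamma(13.78+62, 2.56+13) = Gamma(75.78, 15.56).
Batch 2: sum of counts S = 82 over n = 14 minutes.
After batch 2: Gamma(α+S, β+n) = Gamma(75.78+82, 15.56+14) = Gamma(157.78, 29.56).
Var = α/β² = 157.78/29.56² = 0.1806.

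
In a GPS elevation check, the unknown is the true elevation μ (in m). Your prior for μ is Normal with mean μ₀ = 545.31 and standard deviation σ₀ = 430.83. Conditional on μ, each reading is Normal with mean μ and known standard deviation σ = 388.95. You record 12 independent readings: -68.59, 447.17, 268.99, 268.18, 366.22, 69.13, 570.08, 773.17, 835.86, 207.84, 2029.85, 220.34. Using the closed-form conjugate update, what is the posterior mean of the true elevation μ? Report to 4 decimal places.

For Normal data with known variance σ², a Normal(μ₀, σ₀²) prior on μ is conjugate. Posterior precision = 1/σ₀² + n/σ²; posterior mean is the precision-weighted average of μ₀ and x̄.
Σxᵢ = (-68.59) + 447.17 + 268.99 + 268.18 + 366.22 + 69.13 + 570.08 + 773.17 + 835.86 + 207.84 + 2029.85 + 220.34 = 5988.24, so n·x̄ = 5988.24.
σ₀² = 430.83² = 185614.4889, σ² = 388.95² = 151282.1025; σ² + n·σ₀² = 151282.1025 + 12·185614.4889 = 2378655.9693.
Posterior mean = (μ₀/σ₀² + n·x̄/σ²)/(1/σ₀² + n/σ²) = (σ²·μ₀ + σ₀²·n·x̄)/(σ² + n·σ₀²) = (151282.1025·545.31 + 185614.4889·5988.24)/2378655.9693 = 1193999750.324811/2378655.9693 = 501.9640.

501.9640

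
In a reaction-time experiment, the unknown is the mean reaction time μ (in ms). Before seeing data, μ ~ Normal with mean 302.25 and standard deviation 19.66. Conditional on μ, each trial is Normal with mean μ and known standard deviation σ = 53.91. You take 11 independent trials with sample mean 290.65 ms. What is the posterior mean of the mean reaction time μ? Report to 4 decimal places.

For Normal data with known variance σ², a Normal(μ₀, σ₀²) prior on μ is conjugate. Posterior precision = 1/σ₀² + n/σ²; posterior mean is the precision-weighted average of μ₀ and x̄.
n·x̄ = 11·290.65 = 3197.15.
σ₀² = 19.66² = 386.5156, σ² = 53.91² = 2906.2881; σ² + n·σ₀² = 2906.2881 + 11·386.5156 = 7157.9597.
Posterior mean = (μ₀/σ₀² + n·x̄/σ²)/(1/σ₀² + n/σ²) = (σ²·μ₀ + σ₀²·n·x̄)/(σ² + n·σ₀²) = (2906.2881·302.25 + 386.5156·3197.15)/7157.9597 = 2114173.928765/7157.9597 = 295.3599.

295.3599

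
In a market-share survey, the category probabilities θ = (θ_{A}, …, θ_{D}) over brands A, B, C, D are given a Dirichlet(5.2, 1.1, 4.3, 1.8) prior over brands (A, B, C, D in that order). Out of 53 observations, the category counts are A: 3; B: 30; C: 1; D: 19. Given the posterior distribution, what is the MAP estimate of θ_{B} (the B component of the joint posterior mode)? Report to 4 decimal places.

0.4902

The Dirichlet prior is conjugate to the Multinomial likelihood: each posterior αⱼ = prior αⱼ + observed count nⱼ.
Posterior concentration: (8.2, 31.1, 5.3, 20.8), total = 65.4.
Joint mode component: (α_{B}−1)/(Σα−K) = 30.1/61.4 = 0.4902.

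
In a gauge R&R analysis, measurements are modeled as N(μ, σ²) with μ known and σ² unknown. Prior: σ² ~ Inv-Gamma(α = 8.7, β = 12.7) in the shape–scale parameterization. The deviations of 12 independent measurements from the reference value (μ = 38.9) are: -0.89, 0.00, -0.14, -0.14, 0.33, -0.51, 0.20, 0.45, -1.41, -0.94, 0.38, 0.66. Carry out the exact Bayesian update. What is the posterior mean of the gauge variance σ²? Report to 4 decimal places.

1.1056

With known mean μ and an Inverse-Gamma(α, β) prior on σ², the Normal likelihood is conjugate: posterior is Inv-Gamma(α + n/2, β + Σ(xᵢ−μ)²/2).
Σ(xᵢ−μ)² = (-0.89)² + (0.00)² + (-0.14)² + (-0.14)² + (0.33)² + (-0.51)² + (0.20)² + (0.45)² + (-1.41)² + (-0.94)² + (0.38)² + (0.66)² = 4.8945.
Posterior: Inv-Gamma(8.7 + 12/2, 12.7 + 4.8945/2) = Inv-Gamma(14.70, 15.14725).
E[σ²|data] = β/(α−1) = 15.14725/13.70 = 1.1056.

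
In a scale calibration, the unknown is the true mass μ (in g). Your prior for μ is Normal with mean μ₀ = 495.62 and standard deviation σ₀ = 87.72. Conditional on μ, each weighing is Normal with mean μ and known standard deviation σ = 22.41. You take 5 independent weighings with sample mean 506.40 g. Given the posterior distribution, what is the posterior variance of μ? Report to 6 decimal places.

For Normal data with known variance σ², a Normal(μ₀, σ₀²) prior on μ is conjugate. Posterior precision = 1/σ₀² + n/σ²; posterior mean is the precision-weighted average of μ₀ and x̄.
σ₀² = 87.72² = 7694.7984, σ² = 22.41² = 502.2081; σ² + n·σ₀² = 502.2081 + 5·7694.7984 = 38976.2001.
Posterior precision = 1/σ₀² + n/σ² = 1/7694.7984 + 5/502.2081 = (σ² + n·σ₀²)/(σ₀²σ²) = 38976.2001/(7694.7984·502.2081); posterior variance σₙ² = σ₀²σ²/(σ² + n·σ₀²) = 7694.7984·502.2081/38976.2001 = 99.147430.

99.147430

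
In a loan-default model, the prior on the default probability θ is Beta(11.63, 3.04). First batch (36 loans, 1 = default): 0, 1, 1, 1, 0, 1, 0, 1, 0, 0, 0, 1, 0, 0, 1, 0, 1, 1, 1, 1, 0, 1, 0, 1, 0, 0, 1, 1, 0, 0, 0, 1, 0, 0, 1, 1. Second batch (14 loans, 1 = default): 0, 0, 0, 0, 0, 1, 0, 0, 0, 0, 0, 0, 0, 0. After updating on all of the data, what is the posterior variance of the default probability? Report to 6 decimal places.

The Beta prior is conjugate to a Binomial/Bernoulli likelihood; the update adds successes to α and failures to β.
After batch 1: Beta(11.63+18, 3.04+18) = Beta(29.63, 21.04).
After batch 2: Beta(29.63+1, 21.04+13) = Beta(30.63, 34.04).
Var = αβ/((α+β)²(α+β+1)) = 30.63·34.04/(64.67²·65.67) = 0.003796.

0.003796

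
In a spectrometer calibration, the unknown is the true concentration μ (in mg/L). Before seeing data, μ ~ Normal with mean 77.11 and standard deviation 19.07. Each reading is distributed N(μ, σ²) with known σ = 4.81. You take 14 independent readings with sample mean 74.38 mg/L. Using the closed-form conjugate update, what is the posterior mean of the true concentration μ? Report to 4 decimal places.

For Normal data with known variance σ², a Normal(μ₀, σ₀²) prior on μ is conjugate. Posterior precision = 1/σ₀² + n/σ²; posterior mean is the precision-weighted average of μ₀ and x̄.
n·x̄ = 14·74.38 = 1041.32.
σ₀² = 19.07² = 363.6649, σ² = 4.81² = 23.1361; σ² + n·σ₀² = 23.1361 + 14·363.6649 = 5114.4447.
Posterior mean = (μ₀/σ₀² + n·x̄/σ²)/(1/σ₀² + n/σ²) = (σ²·μ₀ + σ₀²·n·x̄)/(σ² + n·σ₀²) = (23.1361·77.11 + 363.6649·1041.32)/5114.4447 = 380475.558339/5114.4447 = 74.3923.

74.3923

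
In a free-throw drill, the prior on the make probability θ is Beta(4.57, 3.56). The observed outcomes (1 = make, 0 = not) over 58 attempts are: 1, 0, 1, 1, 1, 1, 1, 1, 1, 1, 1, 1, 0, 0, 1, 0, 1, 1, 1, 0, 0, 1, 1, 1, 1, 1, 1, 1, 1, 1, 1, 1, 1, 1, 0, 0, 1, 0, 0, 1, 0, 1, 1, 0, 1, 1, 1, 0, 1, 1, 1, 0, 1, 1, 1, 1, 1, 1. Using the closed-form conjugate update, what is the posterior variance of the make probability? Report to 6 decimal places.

0.002905

The Beta prior is conjugate to a Binomial/Bernoulli likelihood; the update adds successes to α and failures to β.
Posterior: Beta(α+k, β+n−k) = Beta(4.57+44, 3.56+14) = Beta(48.57, 17.56).
Var = αβ/((α+β)²(α+β+1)) = 48.57·17.56/(66.13²·67.13) = 0.002905.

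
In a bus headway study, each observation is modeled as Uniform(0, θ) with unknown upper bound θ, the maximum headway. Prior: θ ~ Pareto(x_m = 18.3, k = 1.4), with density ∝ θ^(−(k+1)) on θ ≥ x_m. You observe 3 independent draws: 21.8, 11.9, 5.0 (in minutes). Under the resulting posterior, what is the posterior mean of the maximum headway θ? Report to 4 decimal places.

A Pareto(scale x_m, shape k) prior on the upper bound θ of Uniform(0, θ) is conjugate: posterior is Pareto(max(x_m, max xᵢ), k + n).
Sample maximum = 21.8; prior scale x_m = 18.3 → posterior scale = max = 21.8.
Posterior shape = 1.4 + 3 = 4.4.
E[θ|data] = k·x_m/(k−1) = 4.4·21.8/3.4 = 28.2118.

28.2118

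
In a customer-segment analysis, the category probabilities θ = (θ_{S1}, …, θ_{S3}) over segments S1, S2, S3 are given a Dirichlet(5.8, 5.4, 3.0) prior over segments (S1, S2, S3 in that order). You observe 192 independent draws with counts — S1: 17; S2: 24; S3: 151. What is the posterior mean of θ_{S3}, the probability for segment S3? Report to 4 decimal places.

The Dirichlet prior is conjugate to the Multinomial likelihood: each posterior αⱼ = prior αⱼ + observed count nⱼ.
Posterior concentration: (22.8, 29.4, 154.0), total = 206.2.
E[θ_{S3}|data] = α_{S3}/Σα = 154.0/206.2 = 0.7468.

0.7468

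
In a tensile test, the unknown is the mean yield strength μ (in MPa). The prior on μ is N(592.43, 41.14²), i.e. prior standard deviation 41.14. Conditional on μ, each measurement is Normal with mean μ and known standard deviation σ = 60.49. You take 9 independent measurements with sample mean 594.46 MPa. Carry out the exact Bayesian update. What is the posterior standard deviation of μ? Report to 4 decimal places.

For Normal data with known variance σ², a Normal(μ₀, σ₀²) prior on μ is conjugate. Posterior precision = 1/σ₀² + n/σ²; posterior mean is the precision-weighted average of μ₀ and x̄.
σ₀² = 41.14² = 1692.4996, σ² = 60.49² = 3659.0401; σ² + n·σ₀² = 3659.0401 + 9·1692.4996 = 18891.5365.
Posterior precision = 1/σ₀² + n/σ² = 1/1692.4996 + 9/3659.0401 = (σ² + n·σ₀²)/(σ₀²σ²) = 18891.5365/(1692.4996·3659.0401); posterior variance σₙ² = σ₀²σ²/(σ² + n·σ₀²) = 1692.4996·3659.0401/18891.5365 = 327.814728.
Posterior SD = √σₙ² = √(1692.4996·3659.0401/18891.5365) = 18.1057.

18.1057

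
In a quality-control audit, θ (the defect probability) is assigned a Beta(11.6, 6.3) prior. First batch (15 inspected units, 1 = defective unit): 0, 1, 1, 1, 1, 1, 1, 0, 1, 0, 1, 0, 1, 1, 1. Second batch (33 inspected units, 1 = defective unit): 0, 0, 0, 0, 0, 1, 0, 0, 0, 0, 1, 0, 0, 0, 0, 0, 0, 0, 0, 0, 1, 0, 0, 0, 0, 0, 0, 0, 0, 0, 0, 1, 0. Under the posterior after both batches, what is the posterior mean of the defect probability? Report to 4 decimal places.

0.4036

The Beta prior is conjugate to a Binomial/Bernoulli likelihood; the update adds successes to α and failures to β.
After batch 1: Beta(11.6+11, 6.3+4) = Beta(22.6, 10.3).
After batch 2: Beta(22.6+4, 10.3+29) = Beta(26.6, 39.3).
Posterior mean = α/(α+β) = 26.6/65.9 = 0.4036.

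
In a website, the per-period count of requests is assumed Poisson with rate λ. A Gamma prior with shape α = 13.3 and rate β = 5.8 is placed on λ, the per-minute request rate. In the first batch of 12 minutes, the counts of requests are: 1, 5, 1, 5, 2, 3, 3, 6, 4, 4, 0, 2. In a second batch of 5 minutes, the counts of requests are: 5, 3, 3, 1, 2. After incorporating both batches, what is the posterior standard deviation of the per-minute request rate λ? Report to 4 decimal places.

0.3490

With a Gamma(shape α, rate β) prior, the Poisson likelihood is conjugate: the posterior is Gamma(α + ΣXᵢ, β + n).
Batch 1: sum of counts S = 36 over n = 12 minutes.
After batch 1: Gamma(α+S, β+n) = Gamma(13.3+36, 5.8+12) = Gamma(49.3, 17.8).
Batch 2: sum of counts S = 14 over n = 5 minutes.
After batch 2: Gamma(α+S, β+n) = Gamma(49.3+14, 17.8+5) = Gamma(63.3, 22.8).
SD = √α/β = √63.3/22.8 = 0.3490.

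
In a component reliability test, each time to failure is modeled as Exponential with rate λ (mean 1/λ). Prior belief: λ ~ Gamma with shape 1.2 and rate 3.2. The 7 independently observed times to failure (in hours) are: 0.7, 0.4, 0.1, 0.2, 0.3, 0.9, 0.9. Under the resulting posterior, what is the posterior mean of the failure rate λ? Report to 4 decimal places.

With a Gamma(shape α, rate β) prior on the exponential rate λ, the posterior after n observations with total T = Σxᵢ is Gamma(α+n, β+T).
Sum of observations T = 3.5 hours; n = 7.
Posterior: Gamma(1.2+7, 3.2+3.5) = Gamma(8.2, 6.7).
Posterior mean of λ = α/β = 8.2/6.7 = 1.2239.

1.2239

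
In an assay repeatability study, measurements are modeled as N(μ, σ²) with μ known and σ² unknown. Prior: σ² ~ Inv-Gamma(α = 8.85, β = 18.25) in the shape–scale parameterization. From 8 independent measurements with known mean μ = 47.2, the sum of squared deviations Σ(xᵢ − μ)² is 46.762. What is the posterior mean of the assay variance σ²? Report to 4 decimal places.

With known mean μ and an Inverse-Gamma(α, β) prior on σ², the Normal likelihood is conjugate: posterior is Inv-Gamma(α + n/2, β + Σ(xᵢ−μ)²/2).
Posterior: Inv-Gamma(8.85 + 8/2, 18.25 + 46.762/2) = Inv-Gamma(12.85, 41.6310).
E[σ²|data] = β/(α−1) = 41.6310/11.85 = 3.5132.

3.5132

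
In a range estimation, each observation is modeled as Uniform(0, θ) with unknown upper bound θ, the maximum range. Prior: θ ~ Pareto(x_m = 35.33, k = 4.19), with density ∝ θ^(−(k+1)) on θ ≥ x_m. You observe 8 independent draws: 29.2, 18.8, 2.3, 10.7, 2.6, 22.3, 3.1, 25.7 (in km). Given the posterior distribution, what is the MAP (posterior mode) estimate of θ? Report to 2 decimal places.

35.33

A Pareto(scale x_m, shape k) prior on the upper bound θ of Uniform(0, θ) is conjugate: posterior is Pareto(max(x_m, max xᵢ), k + n).
Sample maximum = 29.2; prior scale x_m = 35.33 → posterior scale = max = 35.33.
Posterior shape = 4.19 + 8 = 12.19.
The Pareto density is decreasing on [x_m, ∞), so the mode is x_m = 35.33.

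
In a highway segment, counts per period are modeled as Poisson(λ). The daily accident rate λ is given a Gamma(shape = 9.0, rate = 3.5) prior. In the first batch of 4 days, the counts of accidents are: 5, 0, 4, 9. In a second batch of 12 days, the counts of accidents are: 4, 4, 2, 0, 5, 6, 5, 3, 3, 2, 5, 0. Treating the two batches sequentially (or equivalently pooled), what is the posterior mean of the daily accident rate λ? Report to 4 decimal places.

With a Gamma(shape α, rate β) prior, the Poisson likelihood is conjugate: the posterior is Gamma(α + ΣXᵢ, β + n).
Batch 1: sum of counts S = 18 over n = 4 days.
After batch 1: Gamma(α+S, β+n) = Gamma(9.0+18, 3.5+4) = Gamma(27.0, 7.5).
Batch 2: sum of counts S = 39 over n = 12 days.
After batch 2: Gamma(α+S, β+n) = Gamma(27.0+39, 7.5+12) = Gamma(66.0, 19.5).
Posterior mean = α/β = 66.0/19.5 = 3.3846.

3.3846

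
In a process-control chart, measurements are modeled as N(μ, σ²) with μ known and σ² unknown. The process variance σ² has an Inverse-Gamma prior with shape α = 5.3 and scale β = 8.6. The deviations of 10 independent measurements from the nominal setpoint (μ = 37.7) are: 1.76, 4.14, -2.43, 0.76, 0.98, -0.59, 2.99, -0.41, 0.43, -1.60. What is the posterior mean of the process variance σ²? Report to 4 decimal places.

With known mean μ and an Inverse-Gamma(α, β) prior on σ², the Normal likelihood is conjugate: posterior is Inv-Gamma(α + n/2, β + Σ(xᵢ−μ)²/2).
Σ(xᵢ−μ)² = (1.76)² + (4.14)² + (-2.43)² + (0.76)² + (0.98)² + (-0.59)² + (2.99)² + (-0.41)² + (0.43)² + (-1.60)² = 39.8813.
Posterior: Inv-Gamma(5.3 + 10/2, 8.6 + 39.8813/2) = Inv-Gamma(10.30, 28.54065).
E[σ²|data] = β/(α−1) = 28.54065/9.30 = 3.0689.

3.0689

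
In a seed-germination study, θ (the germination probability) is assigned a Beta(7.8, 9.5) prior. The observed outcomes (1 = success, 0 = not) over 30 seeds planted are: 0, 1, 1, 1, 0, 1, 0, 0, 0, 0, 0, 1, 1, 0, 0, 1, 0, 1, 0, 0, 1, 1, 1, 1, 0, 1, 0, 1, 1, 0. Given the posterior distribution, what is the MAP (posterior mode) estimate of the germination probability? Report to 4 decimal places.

0.4812

The Beta prior is conjugate to a Binomial/Bernoulli likelihood; the update adds successes to α and failures to β.
Posterior: Beta(α+k, β+n−k) = Beta(7.8+15, 9.5+15) = Beta(22.8, 24.5).
Mode of Beta(a,b) for a,b>1 is (a−1)/(a+b−2) = 21.8/45.3 = 0.4812.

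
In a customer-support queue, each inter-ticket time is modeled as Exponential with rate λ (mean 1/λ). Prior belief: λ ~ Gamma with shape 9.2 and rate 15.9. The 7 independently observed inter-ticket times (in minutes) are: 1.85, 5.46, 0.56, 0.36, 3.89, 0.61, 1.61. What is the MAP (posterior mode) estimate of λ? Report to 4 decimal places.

0.5026

With a Gamma(shape α, rate β) prior on the exponential rate λ, the posterior after n observations with total T = Σxᵢ is Gamma(α+n, β+T).
Sum of observations T = 14.34 minutes; n = 7.
Posterior: Gamma(9.2+7, 15.9+14.34) = Gamma(16.2, 30.24).
Mode = (α−1)/β = 0.5026.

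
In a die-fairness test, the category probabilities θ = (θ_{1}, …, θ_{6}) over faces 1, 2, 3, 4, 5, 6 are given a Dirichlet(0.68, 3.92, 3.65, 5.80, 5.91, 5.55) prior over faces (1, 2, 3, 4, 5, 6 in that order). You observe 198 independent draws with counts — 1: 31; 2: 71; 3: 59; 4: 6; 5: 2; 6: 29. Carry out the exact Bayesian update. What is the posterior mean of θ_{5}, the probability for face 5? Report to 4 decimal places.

0.0354

The Dirichlet prior is conjugate to the Multinomial likelihood: each posterior αⱼ = prior αⱼ + observed count nⱼ.
Posterior concentration: (31.68, 74.92, 62.65, 11.80, 7.91, 34.55), total = 223.51.
E[θ_{5}|data] = α_{5}/Σα = 7.91/223.51 = 0.0354.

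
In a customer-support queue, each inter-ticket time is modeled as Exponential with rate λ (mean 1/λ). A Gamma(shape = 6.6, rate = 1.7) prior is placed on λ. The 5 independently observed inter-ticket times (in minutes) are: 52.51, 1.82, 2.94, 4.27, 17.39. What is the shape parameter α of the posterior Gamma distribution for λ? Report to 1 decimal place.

With a Gamma(shape α, rate β) prior on the exponential rate λ, the posterior after n observations with total T = Σxᵢ is Gamma(α+n, β+T).
Sum of observations T = 78.93 minutes; n = 5.
Posterior: Gamma(6.6+5, 1.7+78.93) = Gamma(11.6, 80.63).
Posterior α = 11.6.

11.6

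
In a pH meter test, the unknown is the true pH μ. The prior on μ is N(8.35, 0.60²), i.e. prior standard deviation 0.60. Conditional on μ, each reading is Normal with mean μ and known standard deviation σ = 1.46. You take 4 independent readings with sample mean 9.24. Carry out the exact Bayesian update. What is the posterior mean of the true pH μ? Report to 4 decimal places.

8.7088

For Normal data with known variance σ², a Normal(μ₀, σ₀²) prior on μ is conjugate. Posterior precision = 1/σ₀² + n/σ²; posterior mean is the precision-weighted average of μ₀ and x̄.
n·x̄ = 4·9.24 = 36.96.
σ₀² = 0.60² = 0.36, σ² = 1.46² = 2.1316; σ² + n·σ₀² = 2.1316 + 4·0.36 = 3.5716.
Posterior mean = (μ₀/σ₀² + n·x̄/σ²)/(1/σ₀² + n/σ²) = (σ²·μ₀ + σ₀²·n·x̄)/(σ² + n·σ₀²) = (2.1316·8.35 + 0.36·36.96)/3.5716 = 31.10446/3.5716 = 8.7088.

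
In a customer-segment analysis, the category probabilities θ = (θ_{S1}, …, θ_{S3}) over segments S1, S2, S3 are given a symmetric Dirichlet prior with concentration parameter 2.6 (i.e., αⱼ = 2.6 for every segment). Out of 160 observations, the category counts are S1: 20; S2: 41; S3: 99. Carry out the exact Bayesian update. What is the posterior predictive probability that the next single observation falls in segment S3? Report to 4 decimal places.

The Dirichlet prior is conjugate to the Multinomial likelihood: each posterior αⱼ = prior αⱼ + observed count nⱼ.
Posterior concentration: (22.6, 43.6, 101.6), total = 167.8.
P(next = S3 | data) = α_{S3}/Σα = 0.6055.

0.6055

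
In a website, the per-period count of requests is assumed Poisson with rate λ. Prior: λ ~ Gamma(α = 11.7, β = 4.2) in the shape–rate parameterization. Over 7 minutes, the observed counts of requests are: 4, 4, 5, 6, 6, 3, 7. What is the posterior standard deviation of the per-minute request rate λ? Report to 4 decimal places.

0.6102

With a Gamma(shape α, rate β) prior, the Poisson likelihood is conjugate: the posterior is Gamma(α + ΣXᵢ, β + n).
Sum of counts S = 35 over n = 7 minutes.
Posterior: Gamma(α+S, β+n) = Gamma(11.7+35, 4.2+7) = Gamma(46.7, 11.2).
SD = √α/β = √46.7/11.2 = 0.6102.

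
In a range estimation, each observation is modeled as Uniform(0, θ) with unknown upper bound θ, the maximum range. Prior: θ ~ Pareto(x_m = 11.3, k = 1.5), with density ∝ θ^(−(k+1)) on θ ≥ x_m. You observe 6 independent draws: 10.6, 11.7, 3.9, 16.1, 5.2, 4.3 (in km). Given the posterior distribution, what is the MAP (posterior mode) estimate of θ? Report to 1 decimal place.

A Pareto(scale x_m, shape k) prior on the upper bound θ of Uniform(0, θ) is conjugate: posterior is Pareto(max(x_m, max xᵢ), k + n).
Sample maximum = 16.1; prior scale x_m = 11.3 → posterior scale = max = 16.1.
Posterior shape = 1.5 + 6 = 7.5.
The Pareto density is decreasing on [x_m, ∞), so the mode is x_m = 16.1.

16.1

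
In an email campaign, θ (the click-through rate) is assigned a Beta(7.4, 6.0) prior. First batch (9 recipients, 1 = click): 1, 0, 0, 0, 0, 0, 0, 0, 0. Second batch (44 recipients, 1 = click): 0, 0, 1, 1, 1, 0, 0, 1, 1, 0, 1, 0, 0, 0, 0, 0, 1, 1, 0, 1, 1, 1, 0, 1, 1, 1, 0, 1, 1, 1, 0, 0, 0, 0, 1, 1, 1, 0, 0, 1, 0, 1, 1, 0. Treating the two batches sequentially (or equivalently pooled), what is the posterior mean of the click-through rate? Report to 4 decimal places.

0.4729

The Beta prior is conjugate to a Binomial/Bernoulli likelihood; the update adds successes to α and failures to β.
After batch 1: Beta(7.4+1, 6.0+8) = Beta(8.4, 14.0).
After batch 2: Beta(8.4+23, 14.0+21) = Beta(31.4, 35.0).
Posterior mean = α/(α+β) = 31.4/66.4 = 0.4729.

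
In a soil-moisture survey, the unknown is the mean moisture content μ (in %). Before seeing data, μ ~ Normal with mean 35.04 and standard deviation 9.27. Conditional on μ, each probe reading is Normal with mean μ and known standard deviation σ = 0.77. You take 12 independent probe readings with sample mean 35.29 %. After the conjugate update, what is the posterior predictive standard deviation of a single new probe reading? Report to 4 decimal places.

0.8014

For Normal data with known variance σ², a Normal(μ₀, σ₀²) prior on μ is conjugate. Posterior precision = 1/σ₀² + n/σ²; posterior mean is the precision-weighted average of μ₀ and x̄.
σ₀² = 9.27² = 85.9329, σ² = 0.77² = 0.5929; σ² + n·σ₀² = 0.5929 + 12·85.9329 = 1031.7877.
Posterior precision = 1/σ₀² + n/σ² = 1/85.9329 + 12/0.5929 = (σ² + n·σ₀²)/(σ₀²σ²) = 1031.7877/(85.9329·0.5929); posterior variance σₙ² = σ₀²σ²/(σ² + n·σ₀²) = 85.9329·0.5929/1031.7877 = 0.049380.
Predictive variance for one new observation = σₙ² + σ² = 85.9329·0.5929/1031.7877 + 0.5929 = σ²·(σ₀² + 1031.7877)/1031.7877 = 0.5929·1117.7206/1031.7877 = 0.642280; SD = √(0.5929·1117.7206/1031.7877) = 0.8014.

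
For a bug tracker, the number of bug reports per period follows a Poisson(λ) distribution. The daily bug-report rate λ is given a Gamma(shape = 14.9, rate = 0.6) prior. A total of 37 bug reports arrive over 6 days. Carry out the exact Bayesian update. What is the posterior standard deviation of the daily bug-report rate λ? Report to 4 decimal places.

1.0915

With a Gamma(shape α, rate β) prior, the Poisson likelihood is conjugate: the posterior is Gamma(α + ΣXᵢ, β + n).
Posterior: Gamma(α+S, β+n) = Gamma(14.9+37, 0.6+6) = Gamma(51.9, 6.6).
SD = √α/β = √51.9/6.6 = 1.0915.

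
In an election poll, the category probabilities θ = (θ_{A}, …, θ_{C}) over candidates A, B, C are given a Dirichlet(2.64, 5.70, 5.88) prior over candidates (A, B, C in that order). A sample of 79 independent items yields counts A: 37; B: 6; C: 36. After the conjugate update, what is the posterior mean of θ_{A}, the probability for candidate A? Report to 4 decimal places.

The Dirichlet prior is conjugate to the Multinomial likelihood: each posterior αⱼ = prior αⱼ + observed count nⱼ.
Posterior concentration: (39.64, 11.70, 41.88), total = 93.22.
E[θ_{A}|data] = α_{A}/Σα = 39.64/93.22 = 0.4252.

0.4252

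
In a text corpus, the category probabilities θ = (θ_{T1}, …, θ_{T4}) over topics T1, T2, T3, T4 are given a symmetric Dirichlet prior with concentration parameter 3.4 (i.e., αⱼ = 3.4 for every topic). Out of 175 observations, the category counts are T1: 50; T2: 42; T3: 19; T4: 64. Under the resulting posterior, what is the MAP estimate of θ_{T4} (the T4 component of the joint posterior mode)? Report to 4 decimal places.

0.3597

The Dirichlet prior is conjugate to the Multinomial likelihood: each posterior αⱼ = prior αⱼ + observed count nⱼ.
Posterior concentration: (53.4, 45.4, 22.4, 67.4), total = 188.6.
Joint mode component: (α_{T4}−1)/(Σα−K) = 66.4/184.6 = 0.3597.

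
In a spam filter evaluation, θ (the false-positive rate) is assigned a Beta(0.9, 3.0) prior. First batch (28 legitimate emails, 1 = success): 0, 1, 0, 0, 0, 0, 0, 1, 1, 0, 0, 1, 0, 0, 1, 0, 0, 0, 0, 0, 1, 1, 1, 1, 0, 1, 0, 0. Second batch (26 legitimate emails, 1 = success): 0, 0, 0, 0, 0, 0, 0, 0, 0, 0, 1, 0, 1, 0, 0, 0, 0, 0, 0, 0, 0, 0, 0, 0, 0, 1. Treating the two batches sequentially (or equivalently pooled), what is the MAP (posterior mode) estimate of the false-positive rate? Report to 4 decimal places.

0.2308

The Beta prior is conjugate to a Binomial/Bernoulli likelihood; the update adds successes to α and failures to β.
After batch 1: Beta(0.9+10, 3.0+18) = Beta(10.9, 21.0).
After batch 2: Beta(10.9+3, 21.0+23) = Beta(13.9, 44.0).
Mode of Beta(a,b) for a,b>1 is (a−1)/(a+b−2) = 12.9/55.9 = 0.2308.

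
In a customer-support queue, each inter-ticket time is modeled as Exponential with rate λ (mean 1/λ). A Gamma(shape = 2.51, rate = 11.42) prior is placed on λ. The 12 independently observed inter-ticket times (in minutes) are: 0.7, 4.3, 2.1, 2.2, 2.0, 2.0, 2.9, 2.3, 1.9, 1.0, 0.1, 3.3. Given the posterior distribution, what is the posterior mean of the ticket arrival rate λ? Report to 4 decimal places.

0.4006

With a Gamma(shape α, rate β) prior on the exponential rate λ, the posterior after n observations with total T = Σxᵢ is Gamma(α+n, β+T).
Sum of observations T = 24.8 minutes; n = 12.
Posterior: Gamma(2.51+12, 11.42+24.8) = Gamma(14.51, 36.22).
Posterior mean of λ = α/β = 14.51/36.22 = 0.4006.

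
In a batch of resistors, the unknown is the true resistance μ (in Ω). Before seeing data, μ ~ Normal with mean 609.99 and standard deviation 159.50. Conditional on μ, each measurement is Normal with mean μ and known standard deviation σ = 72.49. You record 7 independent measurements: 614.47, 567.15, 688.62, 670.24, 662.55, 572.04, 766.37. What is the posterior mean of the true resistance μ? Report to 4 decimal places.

647.6654

For Normal data with known variance σ², a Normal(μ₀, σ₀²) prior on μ is conjugate. Posterior precision = 1/σ₀² + n/σ²; posterior mean is the precision-weighted average of μ₀ and x̄.
Σxᵢ = 614.47 + 567.15 + 688.62 + 670.24 + 662.55 + 572.04 + 766.37 = 4541.44, so n·x̄ = 4541.44.
σ₀² = 159.50² = 25440.25, σ² = 72.49² = 5254.8001; σ² + n·σ₀² = 5254.8001 + 7·25440.25 = 183336.5501.
Posterior mean = (μ₀/σ₀² + n·x̄/σ²)/(1/σ₀² + n/σ²) = (σ²·μ₀ + σ₀²·n·x̄)/(σ² + n·σ₀²) = (5254.8001·609.99 + 25440.25·4541.44)/183336.5501 = 118740744.472999/183336.5501 = 647.6654.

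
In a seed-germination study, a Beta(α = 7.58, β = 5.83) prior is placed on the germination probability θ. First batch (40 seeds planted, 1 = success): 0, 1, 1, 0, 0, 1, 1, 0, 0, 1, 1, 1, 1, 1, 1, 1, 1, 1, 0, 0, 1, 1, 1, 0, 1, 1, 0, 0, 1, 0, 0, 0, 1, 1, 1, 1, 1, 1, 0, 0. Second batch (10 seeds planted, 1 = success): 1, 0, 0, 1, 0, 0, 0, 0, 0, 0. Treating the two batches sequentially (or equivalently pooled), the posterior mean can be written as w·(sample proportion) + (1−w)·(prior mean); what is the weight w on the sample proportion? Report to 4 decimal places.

The Beta prior is conjugate to a Binomial/Bernoulli likelihood; the update adds successes to α and failures to β.
Total number of seeds planted: n = 40 + 10 = 50.
Posterior mean = (α₀+k)/(α₀+β₀+n) = [n/(α₀+β₀+n)]·(k/n) + [(α₀+β₀)/(α₀+β₀+n)]·α₀/(α₀+β₀), so only n and the prior enter the weight.
The weight on the data is w = n/(α₀+β₀+n) = 50/(7.58+5.83+50) = 50/63.41 = 0.7885.

0.7885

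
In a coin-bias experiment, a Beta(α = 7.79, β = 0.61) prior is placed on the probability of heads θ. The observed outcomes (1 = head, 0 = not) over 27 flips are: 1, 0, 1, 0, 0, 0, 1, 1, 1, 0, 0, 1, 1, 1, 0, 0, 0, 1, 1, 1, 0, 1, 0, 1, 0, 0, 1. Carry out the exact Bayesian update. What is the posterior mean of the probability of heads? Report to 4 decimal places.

The Beta prior is conjugate to a Binomial/Bernoulli likelihood; the update adds successes to α and failures to β.
Posterior: Beta(α+k, β+n−k) = Beta(7.79+14, 0.61+13) = Beta(21.79, 13.61).
Posterior mean = α/(α+β) = 21.79/35.40 = 0.6155.

0.6155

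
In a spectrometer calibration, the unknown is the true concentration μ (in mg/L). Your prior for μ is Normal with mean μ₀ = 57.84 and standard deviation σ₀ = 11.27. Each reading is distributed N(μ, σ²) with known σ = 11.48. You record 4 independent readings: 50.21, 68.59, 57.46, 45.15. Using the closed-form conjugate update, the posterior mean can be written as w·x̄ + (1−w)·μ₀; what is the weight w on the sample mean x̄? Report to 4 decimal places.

For Normal data with known variance σ², a Normal(μ₀, σ₀²) prior on μ is conjugate. Posterior precision = 1/σ₀² + n/σ²; posterior mean is the precision-weighted average of μ₀ and x̄.
σ₀² = 11.27² = 127.0129, σ² = 11.48² = 131.7904. Prior precision 1/σ₀² = 1/127.0129; data precision n/σ² = 4/131.7904.
w = (n/σ²)/(1/σ₀² + n/σ²) = n·σ₀²/(σ² + n·σ₀²) = 4·127.0129/(131.7904 + 4·127.0129) = 508.0516/639.842 = 0.7940.

0.7940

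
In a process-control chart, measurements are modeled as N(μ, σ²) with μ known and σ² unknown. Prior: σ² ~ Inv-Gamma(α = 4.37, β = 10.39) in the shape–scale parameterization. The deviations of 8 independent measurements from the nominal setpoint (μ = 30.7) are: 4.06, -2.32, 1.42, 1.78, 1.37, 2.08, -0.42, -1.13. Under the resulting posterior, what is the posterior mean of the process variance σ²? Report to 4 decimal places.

3.7644

With known mean μ and an Inverse-Gamma(α, β) prior on σ², the Normal likelihood is conjugate: posterior is Inv-Gamma(α + n/2, β + Σ(xᵢ−μ)²/2).
Σ(xᵢ−μ)² = (4.06)² + (-2.32)² + (1.42)² + (1.78)² + (1.37)² + (2.08)² + (-0.42)² + (-1.13)² = 34.7074.
Posterior: Inv-Gamma(4.37 + 8/2, 10.39 + 34.7074/2) = Inv-Gamma(8.37, 27.74370).
E[σ²|data] = β/(α−1) = 27.74370/7.37 = 3.7644.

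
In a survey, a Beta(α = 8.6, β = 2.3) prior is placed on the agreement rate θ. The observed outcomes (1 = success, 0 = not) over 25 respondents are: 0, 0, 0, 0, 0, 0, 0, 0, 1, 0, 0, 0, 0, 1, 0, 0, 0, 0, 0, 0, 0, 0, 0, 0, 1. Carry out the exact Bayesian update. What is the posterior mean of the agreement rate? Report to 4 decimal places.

The Beta prior is conjugate to a Binomial/Bernoulli likelihood; the update adds successes to α and failures to β.
Posterior: Beta(α+k, β+n−k) = Beta(8.6+3, 2.3+22) = Beta(11.6, 24.3).
Posterior mean = α/(α+β) = 11.6/35.9 = 0.3231.

0.3231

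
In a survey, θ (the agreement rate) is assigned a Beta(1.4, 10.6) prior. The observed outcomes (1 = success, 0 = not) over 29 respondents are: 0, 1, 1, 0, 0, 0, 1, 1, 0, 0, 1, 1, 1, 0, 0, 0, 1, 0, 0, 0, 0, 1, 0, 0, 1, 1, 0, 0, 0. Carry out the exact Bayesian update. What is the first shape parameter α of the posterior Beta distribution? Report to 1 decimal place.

12.4

The Beta prior is conjugate to a Binomial/Bernoulli likelihood; the update adds successes to α and failures to β.
Posterior: Beta(α+k, β+n−k) = Beta(1.4+11, 10.6+18) = Beta(12.4, 28.6).
Posterior α = 12.4.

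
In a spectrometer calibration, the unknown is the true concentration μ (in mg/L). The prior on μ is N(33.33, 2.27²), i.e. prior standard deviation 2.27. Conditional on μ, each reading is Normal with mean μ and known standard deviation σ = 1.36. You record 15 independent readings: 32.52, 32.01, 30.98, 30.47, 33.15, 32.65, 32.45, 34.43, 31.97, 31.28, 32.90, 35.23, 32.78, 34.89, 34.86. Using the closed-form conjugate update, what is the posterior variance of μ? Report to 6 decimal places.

0.120425

For Normal data with known variance σ², a Normal(μ₀, σ₀²) prior on μ is conjugate. Posterior precision = 1/σ₀² + n/σ²; posterior mean is the precision-weighted average of μ₀ and x̄.
σ₀² = 2.27² = 5.1529, σ² = 1.36² = 1.8496; σ² + n·σ₀² = 1.8496 + 15·5.1529 = 79.1431.
Posterior precision = 1/σ₀² + n/σ² = 1/5.1529 + 15/1.8496 = (σ² + n·σ₀²)/(σ₀²σ²) = 79.1431/(5.1529·1.8496); posterior variance σₙ² = σ₀²σ²/(σ² + n·σ₀²) = 5.1529·1.8496/79.1431 = 0.120425.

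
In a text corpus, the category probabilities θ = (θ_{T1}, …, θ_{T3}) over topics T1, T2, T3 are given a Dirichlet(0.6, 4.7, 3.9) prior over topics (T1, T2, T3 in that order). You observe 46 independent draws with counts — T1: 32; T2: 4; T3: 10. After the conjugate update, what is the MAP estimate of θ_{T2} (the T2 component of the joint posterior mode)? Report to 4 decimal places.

0.1475

The Dirichlet prior is conjugate to the Multinomial likelihood: each posterior αⱼ = prior αⱼ + observed count nⱼ.
Posterior concentration: (32.6, 8.7, 13.9), total = 55.2.
Joint mode component: (α_{T2}−1)/(Σα−K) = 7.7/52.2 = 0.1475.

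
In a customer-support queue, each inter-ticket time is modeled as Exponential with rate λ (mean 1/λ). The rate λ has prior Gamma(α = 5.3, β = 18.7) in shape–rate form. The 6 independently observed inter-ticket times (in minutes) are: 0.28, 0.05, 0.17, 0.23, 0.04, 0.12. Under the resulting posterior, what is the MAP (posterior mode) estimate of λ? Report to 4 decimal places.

0.5258

With a Gamma(shape α, rate β) prior on the exponential rate λ, the posterior after n observations with total T = Σxᵢ is Gamma(α+n, β+T).
Sum of observations T = 0.89 minutes; n = 6.
Posterior: Gamma(5.3+6, 18.7+0.89) = Gamma(11.3, 19.59).
Mode = (α−1)/β = 0.5258.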